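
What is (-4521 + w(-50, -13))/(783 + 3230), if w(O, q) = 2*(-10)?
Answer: -4541/4013 ≈ -1.1316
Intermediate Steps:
w(O, q) = -20
(-4521 + w(-50, -13))/(783 + 3230) = (-4521 - 20)/(783 + 3230) = -4541/4013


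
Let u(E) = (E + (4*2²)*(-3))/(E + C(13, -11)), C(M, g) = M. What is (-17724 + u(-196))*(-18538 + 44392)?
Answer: -458201824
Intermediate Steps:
u(E) = (-48 + E)/(13 + E) (u(E) = (E + (4*2²)*(-3))/(E + 13) = (E + (4*4)*(-3))/(13 + E) = (E + 16*(-3))/(13 + E) = (E - 48)/(13 + E) = (-48 + E)/(13 + E))
(-17724 + u(-196))*(-18538 + 44392) = (-17724 + (-48 - 196)/(13 - 196))*(-18538 + 44392) = (-17724 - 244/(-183))*25854 = (-17724 - 1/183*(-244))*25854 = (-17724 + 4/3)*25854 = -53168/3*25854 = -458201824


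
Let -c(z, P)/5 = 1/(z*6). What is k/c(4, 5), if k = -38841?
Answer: 932184/5 ≈ 1.8644e+5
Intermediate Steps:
c(z, P) = -5/(6*z) (c(z, P) = -5*1/(6*z) = -5/(6*z))
k/c(4, 5) = -38841/((-⅚/4)) = -38841/((-⅚*¼)) = -38841/(-5/24) = -38841*(-24/5) = 932184/5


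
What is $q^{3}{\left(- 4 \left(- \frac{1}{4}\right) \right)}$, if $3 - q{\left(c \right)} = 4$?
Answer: $-1$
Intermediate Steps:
$q{\left(c \right)} = -1$ ($q{\left(c \right)} = 3 - 4 = -1$)
$q^{3}{\left(- 4 \left(- \frac{1}{4}\right) \right)} = \left(-1\right)^{3} = -1$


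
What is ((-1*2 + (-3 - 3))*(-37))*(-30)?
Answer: -8880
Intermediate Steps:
((-1*2 + (-3 - 3))*(-37))*(-30) = ((-2 - 6)*(-37))*(-30) = -8*(-37)*(-30) = 296*(-30) = -8880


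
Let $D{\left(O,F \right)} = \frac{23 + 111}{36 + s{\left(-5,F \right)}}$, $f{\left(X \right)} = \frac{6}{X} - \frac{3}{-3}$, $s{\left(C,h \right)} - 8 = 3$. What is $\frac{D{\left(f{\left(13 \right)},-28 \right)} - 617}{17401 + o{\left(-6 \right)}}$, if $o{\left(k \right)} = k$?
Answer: $- \frac{5773}{163513} \approx -0.035306$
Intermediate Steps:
$s{\left(C,h \right)} = 11$ ($s{\left(C,h \right)} = 8 + 3 = 11$)
$f{\left(X \right)} = 1 + \frac{6}{X}$ ($f{\left(X \right)} = \frac{6}{X} - -1 = \frac{6}{X} + 1 = 1 + \frac{6}{X}$)
$D{\left(O,F \right)} = \frac{134}{47}$ ($D{\left(O,F \right)} = \frac{23 + 111}{36 + 11} = \frac{134}{47}$)
$\frac{D{\left(f{\left(13 \right)},-28 \right)} - 617}{17401 + o{\left(-6 \right)}} = \frac{\frac{134}{47} - 617}{17401 - 6} = - \frac{28865}{47 \cdot 17395} = \left(- \frac{28865}{47}\right) \frac{1}{17395} = - \frac{5773}{163513}$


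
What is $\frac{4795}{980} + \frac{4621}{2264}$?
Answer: $\frac{109889}{15848} \approx 6.9339$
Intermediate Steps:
$\frac{4795}{980} + \frac{4621}{2264} = 4795 \cdot \frac{1}{980} + 4621 \cdot \frac{1}{2264} = \frac{137}{28} + \frac{4621}{2264} = \frac{109889}{15848}$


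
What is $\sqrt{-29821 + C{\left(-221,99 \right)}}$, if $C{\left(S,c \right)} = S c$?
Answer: $10 i \sqrt{517} \approx 227.38 i$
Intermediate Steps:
$\sqrt{-29821 + C{\left(-221,99 \right)}} = \sqrt{-29821 - 21879} = \sqrt{-51700} = 10 i \sqrt{517}$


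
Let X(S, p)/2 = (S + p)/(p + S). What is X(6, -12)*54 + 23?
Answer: 131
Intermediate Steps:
X(S, p) = 2 (X(S, p) = 2*((S + p)/(p + S)) = 2*((S + p)/(S + p)) = 2*1 = 2)
X(6, -12)*54 + 23 = 2*54 + 23 = 108 + 23 = 131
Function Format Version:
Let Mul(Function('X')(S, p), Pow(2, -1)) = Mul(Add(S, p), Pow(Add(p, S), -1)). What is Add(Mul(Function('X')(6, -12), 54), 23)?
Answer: 131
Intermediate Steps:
Function('X')(S, p) = 2 (Function('X')(S, p) = Mul(2, Mul(Add(S, p), Pow(Add(p, S), -1))) = Mul(2, Mul(Add(S, p), Pow(Add(S, p), -1))) = Mul(2, 1) = 2)
Add(Mul(Function('X')(6, -12), 54), 23) = Add(Mul(2, 54), 23) = Add(108, 23) = 131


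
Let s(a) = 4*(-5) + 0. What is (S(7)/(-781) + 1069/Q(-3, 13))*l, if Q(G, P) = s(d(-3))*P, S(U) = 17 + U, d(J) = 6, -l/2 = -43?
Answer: -36168547/101530 ≈ -356.23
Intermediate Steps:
l = 86 (l = -2*(-43) = 86)
s(a) = -20 (s(a) = -20 + 0 = -20)
Q(G, P) = -20*P
(S(7)/(-781) + 1069/Q(-3, 13))*l = ((17 + 7)/(-781) + 1069/((-20*13)))*86 = (24*(-1/781) + 1069/(-260))*86 = (-24/781 + 1069*(-1/260))*86 = (-24/781 - 1069/260)*86 = -841129/203060*86 = -36168547/101530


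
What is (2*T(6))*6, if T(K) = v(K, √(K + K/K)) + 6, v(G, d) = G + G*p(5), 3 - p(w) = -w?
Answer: 720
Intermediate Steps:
p(w) = 3 + w (p(w) = 3 - (-1)*w = 3 + w)
v(G, d) = 9*G (v(G, d) = G + G*(3 + 5) = G + G*8 = G + 8*G = 9*G)
T(K) = 6 + 9*K (T(K) = 9*K + 6 = 6 + 9*K)
(2*T(6))*6 = (2*(6 + 9*6))*6 = (2*(6 + 54))*6 = (2*60)*6 = 120*6 = 720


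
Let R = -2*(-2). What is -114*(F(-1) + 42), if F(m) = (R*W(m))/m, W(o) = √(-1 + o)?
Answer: -4788 + 456*I*√2 ≈ -4788.0 + 644.88*I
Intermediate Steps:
R = 4
F(m) = 4*√(-1 + m)/m (F(m) = (4*√(-1 + m))/m = 4*√(-1 + m)/m)
-114*(F(-1) + 42) = -114*(4*√(-1 - 1)/(-1) + 42) = -114*(4*(-1)*√(-2) + 42) = -114*(4*(-1)*(I*√2) + 42) = -114*(-4*I*√2 + 42) = -114*(42 - 4*I*√2) = -4788 + 456*I*√2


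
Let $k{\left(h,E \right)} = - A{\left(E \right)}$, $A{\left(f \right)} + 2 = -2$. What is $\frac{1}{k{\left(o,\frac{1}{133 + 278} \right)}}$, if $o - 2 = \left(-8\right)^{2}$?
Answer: $\frac{1}{4} \approx 0.25$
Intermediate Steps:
$A{\left(f \right)} = -4$ ($A{\left(f \right)} = -2 - 2 = -4$)
$o = 66$ ($o = 2 + \left(-8\right)^{2} = 2 + 64 = 66$)
$k{\left(h,E \right)} = 4$ ($k{\left(h,E \right)} = \left(-1\right) \left(-4\right) = 4$)
$\frac{1}{k{\left(o,\frac{1}{133 + 278} \right)}} = \frac{1}{4}$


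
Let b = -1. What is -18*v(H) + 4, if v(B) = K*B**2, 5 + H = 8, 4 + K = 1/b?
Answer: 814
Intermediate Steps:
K = -5 (K = -4 + 1/(-1) = -4 - 1 = -5)
H = 3 (H = -5 + 8 = 3)
v(B) = -5*B**2
-18*v(H) + 4 = -(-90)*3**2 + 4 = -(-90)*9 + 4 = -18*(-45) + 4 = 810 + 4 = 814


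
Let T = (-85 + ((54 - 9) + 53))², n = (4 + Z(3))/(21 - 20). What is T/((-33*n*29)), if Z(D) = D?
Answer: -169/6699 ≈ -0.025228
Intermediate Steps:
n = 7 (n = (4 + 3)/(21 - 20) = 7/1 = 7*1 = 7)
T = 169 (T = (-85 + (45 + 53))² = (-85 + 98)² = 13² = 169)
T/((-33*n*29)) = 169/((-33*7*29)) = 169/((-231*29)) = 169/(-6699) = 169*(-1/6699) = -169/6699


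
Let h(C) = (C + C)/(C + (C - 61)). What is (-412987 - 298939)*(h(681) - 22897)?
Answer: 21206591835010/1301 ≈ 1.6300e+10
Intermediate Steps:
h(C) = 2*C/(-61 + 2*C) (h(C) = (2*C)/(C + (-61 + C)) = (2*C)/(-61 + 2*C) = 2*C/(-61 + 2*C))
(-412987 - 298939)*(h(681) - 22897) = (-412987 - 298939)*(2*681/(-61 + 2*681) - 22897) = -711926*(2*681/(-61 + 1362) - 22897) = -711926*(2*681/1301 - 22897) = -711926*(2*681*(1/1301) - 22897) = -711926*(1362/1301 - 22897) = -711926*(-29787635/1301) = 21206591835010/1301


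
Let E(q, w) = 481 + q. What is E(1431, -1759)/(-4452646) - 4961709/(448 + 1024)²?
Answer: -11048438311511/4823961055232 ≈ -2.2903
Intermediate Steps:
E(1431, -1759)/(-4452646) - 4961709/(448 + 1024)² = (481 + 1431)/(-4452646) - 4961709/(448 + 1024)² = 1912*(-1/4452646) - 4961709/(1472²) = -956/2226323 - 4961709/2166784 = -11048438311511/4823961055232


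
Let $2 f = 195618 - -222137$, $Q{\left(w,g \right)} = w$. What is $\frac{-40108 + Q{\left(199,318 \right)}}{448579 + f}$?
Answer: $- \frac{79818}{1314913} \approx -0.060702$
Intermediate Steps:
$f = \frac{417755}{2}$ ($f = \frac{195618 - -222137}{2} = \frac{195618 + 222137}{2} = \frac{1}{2} \cdot 417755 = \frac{417755}{2} \approx 2.0888 \cdot 10^{5}$)
$\frac{-40108 + Q{\left(199,318 \right)}}{448579 + f} = \frac{-40108 + 199}{448579 + \frac{417755}{2}} = - \frac{39909}{\frac{1314913}{2}} = \left(-39909\right) \frac{2}{1314913} = - \frac{79818}{1314913}$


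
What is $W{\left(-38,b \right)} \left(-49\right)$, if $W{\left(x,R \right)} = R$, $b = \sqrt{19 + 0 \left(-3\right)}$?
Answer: $- 49 \sqrt{19} \approx -213.59$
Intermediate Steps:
$b = \sqrt{19}$ ($b = \sqrt{19 + 0} = \sqrt{19} \approx 4.3589$)
$W{\left(-38,b \right)} \left(-49\right) = \sqrt{19} \left(-49\right) = - 49 \sqrt{19}$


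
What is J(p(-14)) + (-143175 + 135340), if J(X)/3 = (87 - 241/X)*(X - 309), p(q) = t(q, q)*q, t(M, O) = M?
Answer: -7234589/196 ≈ -36911.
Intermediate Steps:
p(q) = q² (p(q) = q*q = q²)
J(X) = 3*(-309 + X)*(87 - 241/X) (J(X) = 3*((87 - 241/X)*(X - 309)) = 3*((87 - 241/X)*(-309 + X)) = 3*((-309 + X)*(87 - 241/X)) = 3*(-309 + X)*(87 - 241/X))
J(p(-14)) + (-143175 + 135340) = (-81372 + 261*(-14)² + 223407/((-14)²)) + (-143175 + 135340) = (-81372 + 261*196 + 223407/196) - 7835 = (-81372 + 51156 + 223407*(1/196)) - 7835 = (-81372 + 51156 + 223407/196) - 7835 = -5698929/196 - 7835 = -7234589/196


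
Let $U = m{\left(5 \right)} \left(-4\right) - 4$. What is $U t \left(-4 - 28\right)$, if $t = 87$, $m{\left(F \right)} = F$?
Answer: $66816$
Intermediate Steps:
$U = -24$ ($U = 5 \left(-4\right) - 4 = -20 - 4 = -24$)
$U t \left(-4 - 28\right) = \left(-24\right) 87 \left(-4 - 28\right) = \left(-2088\right) \left(-32\right) = 66816$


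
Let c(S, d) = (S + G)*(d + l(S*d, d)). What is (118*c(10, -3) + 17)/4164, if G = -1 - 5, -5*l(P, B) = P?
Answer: 1433/4164 ≈ 0.34414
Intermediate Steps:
l(P, B) = -P/5
G = -6
c(S, d) = (-6 + S)*(d - S*d/5) (c(S, d) = (S - 6)*(d - S*d/5) = (-6 + S)*(d - S*d/5))
(118*c(10, -3) + 17)/4164 = (118*((⅕)*(-3)*(-30 - 1*10² + 11*10)) + 17)/4164 = (118*((⅕)*(-3)*(-30 - 1*100 + 110)) + 17)*(1/4164) = (118*((⅕)*(-3)*(-30 - 100 + 110)) + 17)*(1/4164) = (118*((⅕)*(-3)*(-20)) + 17)*(1/4164) = (118*12 + 17)*(1/4164) = (1416 + 17)*(1/4164) = 1433*(1/4164) = 1433/4164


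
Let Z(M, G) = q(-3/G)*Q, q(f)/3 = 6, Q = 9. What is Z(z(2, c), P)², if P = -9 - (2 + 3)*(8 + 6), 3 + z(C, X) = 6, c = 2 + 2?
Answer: 26244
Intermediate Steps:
c = 4
q(f) = 18 (q(f) = 3*6 = 18)
z(C, X) = 3 (z(C, X) = -3 + 6 = 3)
P = -79 (P = -9 - 5*14 = -9 - 1*70 = -9 - 70 = -79)
Z(M, G) = 162 (Z(M, G) = 18*9 = 162)
Z(z(2, c), P)² = 162² = 26244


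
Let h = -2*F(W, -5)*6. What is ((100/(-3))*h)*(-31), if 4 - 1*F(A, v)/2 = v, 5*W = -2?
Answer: -223200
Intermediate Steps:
W = -2/5 (W = (1/5)*(-2) = -2/5 ≈ -0.40000)
F(A, v) = 8 - 2*v
h = -216 (h = -2*(8 - 2*(-5))*6 = -2*(8 + 10)*6 = -2*18*6 = -36*6 = -216)
((100/(-3))*h)*(-31) = ((100/(-3))*(-216))*(-31) = ((100*(-1/3))*(-216))*(-31) = -100/3*(-216)*(-31) = 7200*(-31) = -223200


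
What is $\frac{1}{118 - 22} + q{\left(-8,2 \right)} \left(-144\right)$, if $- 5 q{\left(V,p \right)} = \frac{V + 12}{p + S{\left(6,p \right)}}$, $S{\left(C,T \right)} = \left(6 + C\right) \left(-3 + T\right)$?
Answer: $- \frac{27623}{2400} \approx -11.51$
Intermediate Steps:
$S{\left(C,T \right)} = \left(-3 + T\right) \left(6 + C\right)$
$q{\left(V,p \right)} = - \frac{12 + V}{5 \left(-36 + 13 p\right)}$ ($q{\left(V,p \right)} = - \frac{\left(V + 12\right) \frac{1}{p + \left(-18 - 18 + 6 p + 6 p\right)}}{5} = - \frac{\left(12 + V\right) \frac{1}{p + \left(-18 - 18 + 6 p + 6 p\right)}}{5} = - \frac{\left(12 + V\right) \frac{1}{p + \left(-36 + 12 p\right)}}{5} = - \frac{\left(12 + V\right) \frac{1}{-36 + 13 p}}{5} = - \frac{\frac{1}{-36 + 13 p} \left(12 + V\right)}{5} = - \frac{12 + V}{5 \left(-36 + 13 p\right)}$)
$\frac{1}{118 - 22} + q{\left(-8,2 \right)} \left(-144\right) = \frac{1}{118 - 22} + \frac{-12 - -8}{5 \left(-36 + 13 \cdot 2\right)} \left(-144\right) = \frac{1}{118 - 22} + \frac{-12 + 8}{5 \left(-36 + 26\right)} \left(-144\right) = \frac{1}{96} + \frac{1}{5} \frac{1}{-10} \left(-4\right) \left(-144\right) = \frac{1}{96} + \frac{1}{5} \left(- \frac{1}{10}\right) \left(-4\right) \left(-144\right) = \frac{1}{96} + \frac{2}{25} \left(-144\right) = \frac{1}{96} - \frac{288}{25} = - \frac{27623}{2400}$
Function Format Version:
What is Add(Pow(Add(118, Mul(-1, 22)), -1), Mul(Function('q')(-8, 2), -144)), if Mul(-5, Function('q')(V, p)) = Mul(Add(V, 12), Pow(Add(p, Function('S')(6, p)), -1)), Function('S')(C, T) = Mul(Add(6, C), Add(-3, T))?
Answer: Rational(-27623, 2400) ≈ -11.510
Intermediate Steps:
Function('S')(C, T) = Mul(Add(-3, T), Add(6, C))
Function('q')(V, p) = Mul(Rational(-1, 5), Pow(Add(-36, Mul(13, p)), -1), Add(12, V)) (Function('q')(V, p) = Mul(Rational(-1, 5), Mul(Add(V, 12), Pow(Add(p, Add(-18, Mul(-3, 6), Mul(6, p), Mul(6, p))), -1))) = Mul(Rational(-1, 5), Mul(Add(12, V), Pow(Add(p, Add(-18, -18, Mul(6, p), Mul(6, p))), -1))) = Mul(Rational(-1, 5), Mul(Add(12, V), Pow(Add(p, Add(-36, Mul(12, p))), -1))) = Mul(Rational(-1, 5), Mul(Add(12, V), Pow(Add(-36, Mul(13, p)), -1))) = Mul(Rational(-1, 5), Mul(Pow(Add(-36, Mul(13, p)), -1), Add(12, V))) = Mul(Rational(-1, 5), Pow(Add(-36, Mul(13, p)), -1), Add(12, V)))
Add(Pow(Add(118, Mul(-1, 22)), -1), Mul(Function('q')(-8, 2), -144)) = Add(Pow(Add(118, Mul(-1, 22)), -1), Mul(Mul(Rational(1, 5), Pow(Add(-36, Mul(13, 2)), -1), Add(-12, Mul(-1, -8))), -144)) = Add(Pow(Add(118, -22), -1), Mul(Mul(Rational(1, 5), Pow(Add(-36, 26), -1), Add(-12, 8)), -144)) = Add(Pow(96, -1), Mul(Mul(Rational(1, 5), Pow(-10, -1), -4), -144)) = Add(Rational(1, 96), Mul(Mul(Rational(1, 5), Rational(-1, 10), -4), -144)) = Add(Rational(1, 96), Mul(Rational(2, 25), -144)) = Add(Rational(1, 96), Rational(-288, 25)) = Rational(-27623, 2400)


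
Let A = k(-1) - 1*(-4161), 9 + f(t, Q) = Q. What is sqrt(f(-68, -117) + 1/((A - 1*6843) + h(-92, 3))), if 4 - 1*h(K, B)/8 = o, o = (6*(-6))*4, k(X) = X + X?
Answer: I*sqrt(2835015)/150 ≈ 11.225*I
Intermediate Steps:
k(X) = 2*X
o = -144 (o = -36*4 = -144)
f(t, Q) = -9 + Q
A = 4159 (A = 2*(-1) - 1*(-4161) = -2 + 4161 = 4159)
h(K, B) = 1184 (h(K, B) = 32 - 8*(-144) = 32 + 1152 = 1184)
sqrt(f(-68, -117) + 1/((A - 1*6843) + h(-92, 3))) = sqrt((-9 - 117) + 1/((4159 - 1*6843) + 1184)) = sqrt(-126 + 1/((4159 - 6843) + 1184)) = sqrt(-126 + 1/(-2684 + 1184)) = sqrt(-126 + 1/(-1500)) = sqrt(-126 - 1/1500) = sqrt(-189001/1500) = I*sqrt(2835015)/150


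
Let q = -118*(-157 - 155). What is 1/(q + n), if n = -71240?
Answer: -1/34424 ≈ -2.9049e-5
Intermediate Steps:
q = 36816 (q = -118*(-312) = 36816)
1/(q + n) = 1/(36816 - 71240) = 1/(-34424) = -1/34424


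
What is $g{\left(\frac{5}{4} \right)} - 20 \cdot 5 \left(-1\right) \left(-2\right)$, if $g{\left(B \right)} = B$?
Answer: $- \frac{795}{4} \approx -198.75$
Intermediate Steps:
$g{\left(\frac{5}{4} \right)} - 20 \cdot 5 \left(-1\right) \left(-2\right) = \frac{5}{4} - 20 \cdot 5 \left(-1\right) \left(-2\right) = 5 \cdot \frac{1}{4} - 20 \left(\left(-5\right) \left(-2\right)\right) = \frac{5}{4} - 200 = - \frac{795}{4}$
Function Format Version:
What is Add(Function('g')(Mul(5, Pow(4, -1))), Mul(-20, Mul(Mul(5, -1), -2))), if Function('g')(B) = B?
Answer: Rational(-795, 4) ≈ -198.75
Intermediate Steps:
Add(Function('g')(Mul(5, Pow(4, -1))), Mul(-20, Mul(Mul(5, -1), -2))) = Add(Mul(5, Pow(4, -1)), Mul(-20, Mul(Mul(5, -1), -2))) = Add(Mul(5, Rational(1, 4)), Mul(-20, Mul(-5, -2))) = Add(Rational(5, 4), Mul(-20, 10)) = Add(Rational(5, 4), -200) = Rational(-795, 4)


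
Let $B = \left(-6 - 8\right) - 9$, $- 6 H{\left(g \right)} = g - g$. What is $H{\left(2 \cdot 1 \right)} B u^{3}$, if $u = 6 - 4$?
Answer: $0$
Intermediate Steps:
$H{\left(g \right)} = 0$ ($H{\left(g \right)} = - \frac{g - g}{6} = \left(- \frac{1}{6}\right) 0 = 0$)
$u = 2$
$B = -23$ ($B = -14 - 9 = -23$)
$H{\left(2 \cdot 1 \right)} B u^{3} = 0 \left(-23\right) 2^{3} = 0 \cdot 8 = 0$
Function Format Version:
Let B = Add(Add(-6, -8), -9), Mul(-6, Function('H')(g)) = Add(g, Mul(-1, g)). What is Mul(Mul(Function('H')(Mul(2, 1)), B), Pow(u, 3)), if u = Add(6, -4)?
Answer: 0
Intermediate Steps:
Function('H')(g) = 0 (Function('H')(g) = Mul(Rational(-1, 6), Add(g, Mul(-1, g))) = Mul(Rational(-1, 6), 0) = 0)
u = 2
B = -23 (B = Add(-14, -9) = -23)
Mul(Mul(Function('H')(Mul(2, 1)), B), Pow(u, 3)) = Mul(Mul(0, -23), Pow(2, 3)) = Mul(0, 8) = 0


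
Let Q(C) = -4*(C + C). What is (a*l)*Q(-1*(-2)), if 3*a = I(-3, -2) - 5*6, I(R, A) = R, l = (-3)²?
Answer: 1584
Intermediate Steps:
l = 9
Q(C) = -8*C
a = -11 (a = (-3 - 5*6)/3 = (-3 - 30)/3 = (⅓)*(-33) = -11)
(a*l)*Q(-1*(-2)) = (-11*9)*(-(-8)*(-2)) = -(-792)*2 = -99*(-16) = 1584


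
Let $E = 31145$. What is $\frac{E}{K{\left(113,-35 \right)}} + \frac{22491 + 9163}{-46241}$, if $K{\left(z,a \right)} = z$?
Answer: $\frac{1436599043}{5225233} \approx 274.94$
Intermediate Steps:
$\frac{E}{K{\left(113,-35 \right)}} + \frac{22491 + 9163}{-46241} = \frac{31145}{113} + \frac{22491 + 9163}{-46241} = 31145 \cdot \frac{1}{113} + 31654 \left(- \frac{1}{46241}\right) = \frac{31145}{113} - \frac{31654}{46241} = \frac{1436599043}{5225233}$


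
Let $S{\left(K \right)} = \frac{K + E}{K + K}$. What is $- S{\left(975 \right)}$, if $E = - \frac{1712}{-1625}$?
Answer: $- \frac{1586087}{3168750} \approx -0.50054$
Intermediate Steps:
$E = \frac{1712}{1625}$ ($E = \left(-1712\right) \left(- \frac{1}{1625}\right) = \frac{1712}{1625} \approx 1.0535$)
$S{\left(K \right)} = \frac{\frac{1712}{1625} + K}{2 K}$ ($S{\left(K \right)} = \frac{K + \frac{1712}{1625}}{K + K} = \frac{\frac{1712}{1625} + K}{2 K}$)
$- S{\left(975 \right)} = - \frac{1712 + 1625 \cdot 975}{3250 \cdot 975} = - \frac{1712 + 1584375}{3250 \cdot 975} = - \frac{1586087}{3250 \cdot 975} = \left(-1\right) \frac{1586087}{3168750} = - \frac{1586087}{3168750}$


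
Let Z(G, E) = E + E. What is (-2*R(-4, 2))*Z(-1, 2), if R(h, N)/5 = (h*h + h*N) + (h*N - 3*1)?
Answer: 120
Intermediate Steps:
Z(G, E) = 2*E
R(h, N) = -15 + 5*h**2 + 10*N*h (R(h, N) = 5*((h*h + h*N) + (h*N - 3*1)) = 5*((h**2 + N*h) + (N*h - 3)) = 5*((h**2 + N*h) + (-3 + N*h)) = 5*(-3 + h**2 + 2*N*h) = -15 + 5*h**2 + 10*N*h)
(-2*R(-4, 2))*Z(-1, 2) = (-2*(-15 + 5*(-4)**2 + 10*2*(-4)))*(2*2) = -2*(-15 + 5*16 - 80)*4 = -2*(-15 + 80 - 80)*4 = -2*(-15)*4 = 30*4 = 120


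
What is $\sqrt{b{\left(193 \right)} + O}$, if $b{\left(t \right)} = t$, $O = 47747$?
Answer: $2 \sqrt{11985} \approx 218.95$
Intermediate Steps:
$\sqrt{b{\left(193 \right)} + O} = \sqrt{193 + 47747} = \sqrt{47940} = 2 \sqrt{11985}$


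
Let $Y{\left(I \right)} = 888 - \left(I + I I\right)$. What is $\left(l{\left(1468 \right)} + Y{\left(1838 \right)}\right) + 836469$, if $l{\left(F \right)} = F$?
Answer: $-2541257$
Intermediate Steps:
$Y{\left(I \right)} = 888 - I - I^{2}$ ($Y{\left(I \right)} = 888 - \left(I + I^{2}\right) = 888 - I - I^{2}$)
$\left(l{\left(1468 \right)} + Y{\left(1838 \right)}\right) + 836469 = \left(1468 - 3379194\right) + 836469 = -3377726 + 836469 = -2541257$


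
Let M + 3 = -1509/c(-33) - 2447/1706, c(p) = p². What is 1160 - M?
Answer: 721966693/619278 ≈ 1165.8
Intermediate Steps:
M = -3604213/619278 (M = -3 + (-1509/((-33)²) - 2447/1706) = -3 + (-1509/1089 - 2447*1/1706) = -3 + (-1509*1/1089 - 2447/1706) = -3 + (-503/363 - 2447/1706) = -3 - 1746379/619278 = -3604213/619278 ≈ -5.8200)
1160 - M = 1160 - 1*(-3604213/619278) = 1160 + 3604213/619278 = 721966693/619278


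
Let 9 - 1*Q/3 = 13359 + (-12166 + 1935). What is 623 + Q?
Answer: -8734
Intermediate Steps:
Q = -9357 (Q = 27 - 3*(13359 + (-12166 + 1935)) = 27 - 3*(13359 - 10231) = 27 - 3*3128 = 27 - 9384 = -9357)
623 + Q = 623 - 9357 = -8734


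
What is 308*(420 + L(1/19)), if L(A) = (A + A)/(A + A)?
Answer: 129668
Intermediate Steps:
L(A) = 1 (L(A) = (2*A)/((2*A)) = (2*A)*(1/(2*A)) = 1)
308*(420 + L(1/19)) = 308*(420 + 1) = 308*421 = 129668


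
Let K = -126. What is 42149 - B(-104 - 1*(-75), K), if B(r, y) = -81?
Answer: 42230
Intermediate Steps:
42149 - B(-104 - 1*(-75), K) = 42149 - 1*(-81) = 42149 + 81 = 42230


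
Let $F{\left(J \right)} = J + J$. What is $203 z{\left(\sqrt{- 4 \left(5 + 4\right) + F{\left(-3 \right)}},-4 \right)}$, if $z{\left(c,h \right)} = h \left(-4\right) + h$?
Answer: $2436$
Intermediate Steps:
$F{\left(J \right)} = 2 J$
$z{\left(c,h \right)} = - 3 h$ ($z{\left(c,h \right)} = - 4 h + h = - 3 h$)
$203 z{\left(\sqrt{- 4 \left(5 + 4\right) + F{\left(-3 \right)}},-4 \right)} = 203 \left(\left(-3\right) \left(-4\right)\right) = 203 \cdot 12 = 2436$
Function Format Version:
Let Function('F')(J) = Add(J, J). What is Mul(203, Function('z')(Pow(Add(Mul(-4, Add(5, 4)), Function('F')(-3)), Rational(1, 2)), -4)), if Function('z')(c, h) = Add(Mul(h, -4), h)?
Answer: 2436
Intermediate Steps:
Function('F')(J) = Mul(2, J)
Function('z')(c, h) = Mul(-3, h) (Function('z')(c, h) = Add(Mul(-4, h), h) = Mul(-3, h))
Mul(203, Function('z')(Pow(Add(Mul(-4, Add(5, 4)), Function('F')(-3)), Rational(1, 2)), -4)) = Mul(203, Mul(-3, -4)) = Mul(203, 12) = 2436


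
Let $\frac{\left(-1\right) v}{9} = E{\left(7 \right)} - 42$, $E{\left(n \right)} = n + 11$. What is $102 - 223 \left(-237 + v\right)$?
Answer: $4785$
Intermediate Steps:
$E{\left(n \right)} = 11 + n$
$v = 216$ ($v = - 9 \left(\left(11 + 7\right) - 42\right) = - 9 \left(18 - 42\right) = \left(-9\right) \left(-24\right) = 216$)
$102 - 223 \left(-237 + v\right) = 102 - 223 \left(-237 + 216\right) = 102 - -4683 = 102 + 4683 = 4785$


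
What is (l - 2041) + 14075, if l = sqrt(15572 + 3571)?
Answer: 12034 + 3*sqrt(2127) ≈ 12172.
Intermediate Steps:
l = 3*sqrt(2127) (l = sqrt(19143) = 3*sqrt(2127) ≈ 138.36)
(l - 2041) + 14075 = (3*sqrt(2127) - 2041) + 14075 = (-2041 + 3*sqrt(2127)) + 14075 = 12034 + 3*sqrt(2127)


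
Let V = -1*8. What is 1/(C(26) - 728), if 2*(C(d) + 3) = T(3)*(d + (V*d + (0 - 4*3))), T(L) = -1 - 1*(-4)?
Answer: -1/1022 ≈ -0.00097847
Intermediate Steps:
T(L) = 3 (T(L) = -1 + 4 = 3)
V = -8
C(d) = -21 - 21*d/2 (C(d) = -3 + (3*(d + (-8*d + (0 - 4*3))))/2 = -3 + (3*(d + (-8*d + (0 - 12))))/2 = -3 + (3*(d + (-8*d - 12)))/2 = -3 + (3*(d + (-12 - 8*d)))/2 = -3 + (3*(-12 - 7*d))/2 = -3 + (-36 - 21*d)/2 = -3 + (-18 - 21*d/2) = -21 - 21*d/2)
1/(C(26) - 728) = 1/((-21 - 21/2*26) - 728) = 1/((-21 - 273) - 728) = 1/(-294 - 728) = 1/(-1022) = -1/1022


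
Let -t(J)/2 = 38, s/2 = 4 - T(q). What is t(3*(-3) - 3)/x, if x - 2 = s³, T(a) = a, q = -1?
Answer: -38/501 ≈ -0.075848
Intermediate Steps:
s = 10 (s = 2*(4 - 1*(-1)) = 2*(4 + 1) = 2*5 = 10)
t(J) = -76 (t(J) = -2*38 = -76)
x = 1002 (x = 2 + 10³ = 2 + 1000 = 1002)
t(3*(-3) - 3)/x = -76/1002 = -76*1/1002 = -38/501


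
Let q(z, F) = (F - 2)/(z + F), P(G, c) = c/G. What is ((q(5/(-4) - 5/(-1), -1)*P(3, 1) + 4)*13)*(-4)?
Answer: -2080/11 ≈ -189.09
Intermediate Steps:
q(z, F) = (-2 + F)/(F + z)
((q(5/(-4) - 5/(-1), -1)*P(3, 1) + 4)*13)*(-4) = ((((-2 - 1)/(-1 + (5/(-4) - 5/(-1))))*(1/3) + 4)*13)*(-4) = (((-3/(-1 + (5*(-1/4) - 5*(-1))))*(1*(1/3)) + 4)*13)*(-4) = (((-3/(-1 + (-5/4 + 5)))*(1/3) + 4)*13)*(-4) = (((-3/(-1 + 15/4))*(1/3) + 4)*13)*(-4) = (((-3/(11/4))*(1/3) + 4)*13)*(-4) = ((((4/11)*(-3))*(1/3) + 4)*13)*(-4) = ((-12/11*1/3 + 4)*13)*(-4) = ((-4/11 + 4)*13)*(-4) = ((40/11)*13)*(-4) = (520/11)*(-4) = -2080/11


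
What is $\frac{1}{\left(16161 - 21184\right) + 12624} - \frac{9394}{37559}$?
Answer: $- \frac{71366235}{285485959} \approx -0.24998$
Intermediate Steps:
$\frac{1}{\left(16161 - 21184\right) + 12624} - \frac{9394}{37559} = \frac{1}{\left(16161 - 21184\right) + 12624} - 9394 \cdot \frac{1}{37559} = \frac{1}{-5023 + 12624} - \frac{9394}{37559} = \frac{1}{7601} - \frac{9394}{37559} = - \frac{71366235}{285485959}$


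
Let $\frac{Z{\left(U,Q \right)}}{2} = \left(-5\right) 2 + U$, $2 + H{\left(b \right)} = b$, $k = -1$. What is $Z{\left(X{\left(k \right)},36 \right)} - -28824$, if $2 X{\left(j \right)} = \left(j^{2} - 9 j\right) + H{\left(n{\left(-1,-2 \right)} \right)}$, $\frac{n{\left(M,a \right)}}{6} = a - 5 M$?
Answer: $28830$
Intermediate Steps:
$n{\left(M,a \right)} = - 30 M + 6 a$ ($n{\left(M,a \right)} = 6 \left(a - 5 M\right) = - 30 M + 6 a$)
$H{\left(b \right)} = -2 + b$
$X{\left(j \right)} = 8 + \frac{j^{2}}{2} - \frac{9 j}{2}$ ($X{\left(j \right)} = \frac{\left(j^{2} - 9 j\right) + \left(-2 + \left(\left(-30\right) \left(-1\right) + 6 \left(-2\right)\right)\right)}{2} = \frac{\left(j^{2} - 9 j\right) + \left(-2 + \left(30 - 12\right)\right)}{2} = \frac{\left(j^{2} - 9 j\right) + \left(-2 + 18\right)}{2} = \frac{\left(j^{2} - 9 j\right) + 16}{2} = \frac{16 + j^{2} - 9 j}{2} = 8 + \frac{j^{2}}{2} - \frac{9 j}{2}$)
$Z{\left(U,Q \right)} = -20 + 2 U$ ($Z{\left(U,Q \right)} = 2 \left(\left(-5\right) 2 + U\right) = 2 \left(-10 + U\right) = -20 + 2 U$)
$Z{\left(X{\left(k \right)},36 \right)} - -28824 = \left(-20 + 2 \left(8 + \frac{\left(-1\right)^{2}}{2} - - \frac{9}{2}\right)\right) - -28824 = \left(-20 + 2 \left(8 + \frac{1}{2} \cdot 1 + \frac{9}{2}\right)\right) + 28824 = \left(-20 + 2 \left(8 + \frac{1}{2} + \frac{9}{2}\right)\right) + 28824 = \left(-20 + 2 \cdot 13\right) + 28824 = \left(-20 + 26\right) + 28824 = 6 + 28824 = 28830$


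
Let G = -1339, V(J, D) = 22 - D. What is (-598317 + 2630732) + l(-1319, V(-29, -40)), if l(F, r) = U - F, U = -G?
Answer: 2035073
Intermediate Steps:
U = 1339 (U = -1*(-1339) = 1339)
l(F, r) = 1339 - F
(-598317 + 2630732) + l(-1319, V(-29, -40)) = (-598317 + 2630732) + (1339 - 1*(-1319)) = 2032415 + (1339 + 1319) = 2032415 + 2658 = 2035073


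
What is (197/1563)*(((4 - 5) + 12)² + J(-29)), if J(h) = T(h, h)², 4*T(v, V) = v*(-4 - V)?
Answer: 103929517/25008 ≈ 4155.9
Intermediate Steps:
T(v, V) = v*(-4 - V)/4 (T(v, V) = (v*(-4 - V))/4 = v*(-4 - V)/4)
J(h) = h²*(4 + h)²/16 (J(h) = (-h*(4 + h)/4)² = h²*(4 + h)²/16)
(197/1563)*(((4 - 5) + 12)² + J(-29)) = (197/1563)*(((4 - 5) + 12)² + (1/16)*(-29)²*(4 - 29)²) = (197*(1/1563))*((-1 + 12)² + (1/16)*841*(-25)²) = 197*(11² + (1/16)*841*625)/1563 = 197*(121 + 525625/16)/1563 = (197/1563)*(527561/16) = 103929517/25008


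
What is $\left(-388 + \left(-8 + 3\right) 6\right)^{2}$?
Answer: $174724$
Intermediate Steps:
$\left(-388 + \left(-8 + 3\right) 6\right)^{2} = \left(-388 - 30\right)^{2} = \left(-418\right)^{2} = 174724$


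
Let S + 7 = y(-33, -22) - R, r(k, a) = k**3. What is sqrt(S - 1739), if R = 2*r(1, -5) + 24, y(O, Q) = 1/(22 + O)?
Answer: I*sqrt(214423)/11 ≈ 42.096*I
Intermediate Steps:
R = 26 (R = 2*1**3 + 24 = 2*1 + 24 = 2 + 24 = 26)
S = -364/11 (S = -7 + (1/(22 - 33) - 1*26) = -7 + (1/(-11) - 26) = -7 + (-1/11 - 26) = -7 - 287/11 = -364/11 ≈ -33.091)
sqrt(S - 1739) = sqrt(-364/11 - 1739) = sqrt(-19493/11) = I*sqrt(214423)/11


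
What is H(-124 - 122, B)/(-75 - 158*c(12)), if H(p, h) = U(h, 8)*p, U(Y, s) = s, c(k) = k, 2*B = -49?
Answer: 656/657 ≈ 0.99848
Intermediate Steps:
B = -49/2 (B = (½)*(-49) = -49/2 ≈ -24.500)
H(p, h) = 8*p
H(-124 - 122, B)/(-75 - 158*c(12)) = (8*(-124 - 122))/(-75 - 158*12) = (8*(-246))/(-75 - 1896) = -1968/(-1971) = -1968*(-1/1971) = 656/657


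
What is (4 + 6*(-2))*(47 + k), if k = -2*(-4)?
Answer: -440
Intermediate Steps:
k = 8
(4 + 6*(-2))*(47 + k) = (4 + 6*(-2))*(47 + 8) = (4 - 12)*55 = -8*55 = -440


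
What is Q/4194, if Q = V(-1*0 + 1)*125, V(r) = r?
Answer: 125/4194 ≈ 0.029804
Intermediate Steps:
Q = 125 (Q = (-1*0 + 1)*125 = (0 + 1)*125 = 1*125 = 125)
Q/4194 = 125/4194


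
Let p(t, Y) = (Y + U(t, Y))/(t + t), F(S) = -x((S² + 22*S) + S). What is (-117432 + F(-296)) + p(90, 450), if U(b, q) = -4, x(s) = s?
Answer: -17841377/90 ≈ -1.9824e+5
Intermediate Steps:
F(S) = -S² - 23*S (F(S) = -((S² + 22*S) + S) = -(S² + 23*S) = -S² - 23*S)
p(t, Y) = (-4 + Y)/(2*t) (p(t, Y) = (Y - 4)/(t + t) = (-4 + Y)/((2*t)) = (-4 + Y)*(1/(2*t)) = (-4 + Y)/(2*t))
(-117432 + F(-296)) + p(90, 450) = (-117432 - 1*(-296)*(23 - 296)) + (½)*(-4 + 450)/90 = (-117432 - 1*(-296)*(-273)) + (½)*(1/90)*446 = (-117432 - 80808) + 223/90 = -198240 + 223/90 = -17841377/90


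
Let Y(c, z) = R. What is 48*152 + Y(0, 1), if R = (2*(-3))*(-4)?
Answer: 7320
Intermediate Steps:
R = 24 (R = -6*(-4) = 24)
Y(c, z) = 24
48*152 + Y(0, 1) = 48*152 + 24 = 7296 + 24 = 7320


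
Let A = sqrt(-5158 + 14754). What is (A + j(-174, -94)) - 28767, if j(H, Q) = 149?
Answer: -28618 + 2*sqrt(2399) ≈ -28520.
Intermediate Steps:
A = 2*sqrt(2399) (A = sqrt(9596) = 2*sqrt(2399) ≈ 97.959)
(A + j(-174, -94)) - 28767 = (2*sqrt(2399) + 149) - 28767 = (149 + 2*sqrt(2399)) - 28767 = -28618 + 2*sqrt(2399)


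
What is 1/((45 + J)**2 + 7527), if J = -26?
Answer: 1/7888 ≈ 0.00012677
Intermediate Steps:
1/((45 + J)**2 + 7527) = 1/((45 - 26)**2 + 7527) = 1/(19**2 + 7527) = 1/(361 + 7527) = 1/7888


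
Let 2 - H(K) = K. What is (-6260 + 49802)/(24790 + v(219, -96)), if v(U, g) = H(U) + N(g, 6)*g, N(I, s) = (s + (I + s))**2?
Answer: -14514/217601 ≈ -0.066700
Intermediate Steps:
N(I, s) = (I + 2*s)**2
H(K) = 2 - K
v(U, g) = 2 - U + g*(12 + g)**2 (v(U, g) = (2 - U) + (g + 2*6)**2*g = (2 - U) + (g + 12)**2*g = (2 - U) + (12 + g)**2*g = (2 - U) + g*(12 + g)**2 = 2 - U + g*(12 + g)**2)
(-6260 + 49802)/(24790 + v(219, -96)) = (-6260 + 49802)/(24790 + (2 - 1*219 - 96*(12 - 96)**2)) = 43542/(24790 + (2 - 219 - 96*(-84)**2)) = 43542/(24790 + (2 - 219 - 96*7056)) = 43542/(24790 + (2 - 219 - 677376)) = 43542/(24790 - 677593) = 43542/(-652803) = 43542*(-1/652803) = -14514/217601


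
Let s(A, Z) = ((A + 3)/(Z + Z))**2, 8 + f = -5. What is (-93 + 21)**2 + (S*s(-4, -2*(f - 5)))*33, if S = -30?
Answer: 1492937/288 ≈ 5183.8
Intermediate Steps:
f = -13 (f = -8 - 5 = -13)
s(A, Z) = (3 + A)**2/(4*Z**2) (s(A, Z) = ((3 + A)/((2*Z)))**2 = ((3 + A)*(1/(2*Z)))**2 = ((3 + A)/(2*Z))**2 = (3 + A)**2/(4*Z**2))
(-93 + 21)**2 + (S*s(-4, -2*(f - 5)))*33 = (-93 + 21)**2 - 15*(3 - 4)**2/(2*(-2*(-13 - 5))**2)*33 = (-72)**2 - 15*(-1)**2/(2*(-2*(-18))**2)*33 = 5184 - 15/(2*36**2)*33 = 5184 - 15/(2*1296)*33 = 5184 - 30*1/5184*33 = 5184 - 5/864*33 = 5184 - 55/288 = 1492937/288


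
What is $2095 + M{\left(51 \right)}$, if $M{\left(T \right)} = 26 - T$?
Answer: $2070$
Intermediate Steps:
$2095 + M{\left(51 \right)} = 2095 + \left(26 - 51\right) = 2095 - 25 = 2070$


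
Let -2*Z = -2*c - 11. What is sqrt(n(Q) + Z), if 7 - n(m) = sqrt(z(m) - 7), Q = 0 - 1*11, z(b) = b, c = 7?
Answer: sqrt(78 - 12*I*sqrt(2))/2 ≈ 4.4416 - 0.4776*I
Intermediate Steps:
Q = -11 (Q = 0 - 11 = -11)
n(m) = 7 - sqrt(-7 + m) (n(m) = 7 - sqrt(m - 7) = 7 - sqrt(-7 + m))
Z = 25/2 (Z = -(-2*7 - 11)/2 = -(-14 - 11)/2 = -1/2*(-25) = 25/2 ≈ 12.500)
sqrt(n(Q) + Z) = sqrt((7 - sqrt(-7 - 11)) + 25/2) = sqrt((7 - sqrt(-18)) + 25/2) = sqrt((7 - 3*I*sqrt(2)) + 25/2) = sqrt(39/2 - 3*I*sqrt(2))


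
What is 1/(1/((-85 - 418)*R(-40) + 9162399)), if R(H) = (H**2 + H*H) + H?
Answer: 7572919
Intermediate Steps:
R(H) = H + 2*H**2 (R(H) = (H**2 + H**2) + H = 2*H**2 + H = H + 2*H**2)
1/(1/((-85 - 418)*R(-40) + 9162399)) = 1/(1/((-85 - 418)*(-40*(1 + 2*(-40))) + 9162399)) = 1/(1/(-(-20120)*(1 - 80) + 9162399)) = 1/(1/(-(-20120)*(-79) + 9162399)) = 1/(1/(-503*3160 + 9162399)) = 1/(1/(-1589480 + 9162399)) = 1/(1/7572919) = 7572919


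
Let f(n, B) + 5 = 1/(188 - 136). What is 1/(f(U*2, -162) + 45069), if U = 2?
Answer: 52/2343329 ≈ 2.2191e-5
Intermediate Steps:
f(n, B) = -259/52 (f(n, B) = -5 + 1/(188 - 136) = -5 + 1/52 = -259/52)
1/(f(U*2, -162) + 45069) = 1/(-259/52 + 45069) = 1/(2343329/52) = 52/2343329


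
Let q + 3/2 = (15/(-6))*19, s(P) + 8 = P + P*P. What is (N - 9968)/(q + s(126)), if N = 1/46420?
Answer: -462714559/740166900 ≈ -0.62515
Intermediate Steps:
N = 1/46420 ≈ 2.1542e-5
s(P) = -8 + P + P**2 (s(P) = -8 + (P + P*P) = -8 + (P + P**2) = -8 + P + P**2)
q = -49 (q = -3/2 + (15/(-6))*19 = -3/2 - 1/6*15*19 = -3/2 - 5/2*19 = -3/2 - 95/2 = -49)
(N - 9968)/(q + s(126)) = (1/46420 - 9968)/(-49 + (-8 + 126 + 126**2)) = -462714559/(46420*(-49 + (-8 + 126 + 15876))) = -462714559/(46420*(-49 + 15994)) = -462714559/46420/15945 = -462714559/46420*1/15945 = -462714559/740166900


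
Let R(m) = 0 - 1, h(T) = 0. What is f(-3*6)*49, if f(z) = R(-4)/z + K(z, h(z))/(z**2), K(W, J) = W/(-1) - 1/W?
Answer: 31801/5832 ≈ 5.4528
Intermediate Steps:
K(W, J) = -W - 1/W (K(W, J) = W*(-1) - 1/W = -W - 1/W)
R(m) = -1
f(z) = -1/z + (-z - 1/z)/z**2 (f(z) = -1/z + (-z - 1/z)/(z**2) = -1/z + (-z - 1/z)/z**2)
f(-3*6)*49 = (-1/(-3*6)**3 - 2/((-3*6)))*49 = (-1/(-18)**3 - 2/(-18))*49 = (-1*(-1/5832) - 2*(-1/18))*49 = (1/5832 + 1/9)*49 = (649/5832)*49 = 31801/5832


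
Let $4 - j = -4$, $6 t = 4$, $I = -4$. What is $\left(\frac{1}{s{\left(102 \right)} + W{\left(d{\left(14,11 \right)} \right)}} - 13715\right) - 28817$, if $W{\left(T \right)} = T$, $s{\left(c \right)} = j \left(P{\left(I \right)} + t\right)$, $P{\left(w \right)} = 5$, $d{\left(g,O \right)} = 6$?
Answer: $- \frac{6549925}{154} \approx -42532.0$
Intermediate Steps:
$t = \frac{2}{3}$ ($t = \frac{1}{6} \cdot 4 = \frac{2}{3} \approx 0.66667$)
$j = 8$ ($j = 4 - -4 = 4 + 4 = 8$)
$s{\left(c \right)} = \frac{136}{3}$ ($s{\left(c \right)} = 8 \left(5 + \frac{2}{3}\right) = 8 \cdot \frac{17}{3} = \frac{136}{3}$)
$\left(\frac{1}{s{\left(102 \right)} + W{\left(d{\left(14,11 \right)} \right)}} - 13715\right) - 28817 = \left(\frac{1}{\frac{136}{3} + 6} - 13715\right) - 28817 = \left(\frac{1}{\frac{154}{3}} - 13715\right) - 28817 = \left(\frac{3}{154} - 13715\right) - 28817 = - \frac{2112107}{154} - 28817 = - \frac{6549925}{154}$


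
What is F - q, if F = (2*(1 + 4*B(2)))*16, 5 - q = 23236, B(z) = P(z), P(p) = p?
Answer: 23519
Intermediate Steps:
B(z) = z
q = -23231 (q = 5 - 1*23236 = 5 - 23236 = -23231)
F = 288 (F = (2*(1 + 4*2))*16 = (2*(1 + 8))*16 = (2*9)*16 = 18*16 = 288)
F - q = 288 - 1*(-23231) = 288 + 23231 = 23519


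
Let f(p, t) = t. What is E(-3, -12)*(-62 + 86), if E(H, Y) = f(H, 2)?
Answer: 48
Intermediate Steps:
E(H, Y) = 2
E(-3, -12)*(-62 + 86) = 2*(-62 + 86) = 2*24 = 48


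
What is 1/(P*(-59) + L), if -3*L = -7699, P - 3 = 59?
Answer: -3/3275 ≈ -0.00091603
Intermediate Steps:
P = 62 (P = 3 + 59 = 62)
L = 7699/3 (L = -⅓*(-7699) = 7699/3 ≈ 2566.3)
1/(P*(-59) + L) = 1/(62*(-59) + 7699/3) = 1/(-3658 + 7699/3) = 1/(-3275/3) = -3/3275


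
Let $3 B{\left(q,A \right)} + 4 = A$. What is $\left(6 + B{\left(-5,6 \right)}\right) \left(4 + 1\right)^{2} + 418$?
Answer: $\frac{1754}{3} \approx 584.67$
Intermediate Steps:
$B{\left(q,A \right)} = - \frac{4}{3} + \frac{A}{3}$
$\left(6 + B{\left(-5,6 \right)}\right) \left(4 + 1\right)^{2} + 418 = \left(6 + \left(- \frac{4}{3} + \frac{1}{3} \cdot 6\right)\right) \left(4 + 1\right)^{2} + 418 = \left(6 + \left(- \frac{4}{3} + 2\right)\right) 5^{2} + 418 = \left(6 + \frac{2}{3}\right) 25 + 418 = \frac{20}{3} \cdot 25 + 418 = \frac{500}{3} + 418 = \frac{1754}{3}$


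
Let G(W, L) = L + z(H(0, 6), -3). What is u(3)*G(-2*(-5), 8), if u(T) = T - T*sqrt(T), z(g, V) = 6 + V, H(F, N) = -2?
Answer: 33 - 33*sqrt(3) ≈ -24.158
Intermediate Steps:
G(W, L) = 3 + L (G(W, L) = L + (6 - 3) = L + 3 = 3 + L)
u(T) = T - T**(3/2)
u(3)*G(-2*(-5), 8) = (3 - 3**(3/2))*(3 + 8) = (3 - 3*sqrt(3))*11 = 33 - 33*sqrt(3)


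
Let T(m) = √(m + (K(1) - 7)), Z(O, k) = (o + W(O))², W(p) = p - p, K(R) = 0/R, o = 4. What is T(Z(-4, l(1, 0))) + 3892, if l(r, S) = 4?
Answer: 3895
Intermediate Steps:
K(R) = 0
W(p) = 0
Z(O, k) = 16 (Z(O, k) = (4 + 0)² = 4² = 16)
T(m) = √(-7 + m) (T(m) = √(m + (0 - 7)) = √(m - 7) = √(-7 + m))
T(Z(-4, l(1, 0))) + 3892 = √(-7 + 16) + 3892 = √9 + 3892 = 3 + 3892 = 3895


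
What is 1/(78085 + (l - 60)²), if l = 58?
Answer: 1/78089 ≈ 1.2806e-5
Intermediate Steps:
1/(78085 + (l - 60)²) = 1/(78085 + (58 - 60)²) = 1/(78085 + (-2)²) = 1/(78085 + 4) = 1/78089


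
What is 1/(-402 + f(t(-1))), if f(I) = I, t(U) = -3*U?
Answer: -1/399 ≈ -0.0025063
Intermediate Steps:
1/(-402 + f(t(-1))) = 1/(-402 - 3*(-1)) = 1/(-402 + 3) = 1/(-399) = -1/399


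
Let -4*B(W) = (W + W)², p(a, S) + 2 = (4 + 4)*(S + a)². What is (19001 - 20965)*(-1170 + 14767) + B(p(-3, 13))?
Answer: -27341312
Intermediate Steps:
p(a, S) = -2 + 8*(S + a)² (p(a, S) = -2 + (4 + 4)*(S + a)² = -2 + 8*(S + a)²)
B(W) = -W² (B(W) = -(W + W)²/4 = -4*W²/4 = -W²)
(19001 - 20965)*(-1170 + 14767) + B(p(-3, 13)) = (19001 - 20965)*(-1170 + 14767) - (-2 + 8*(13 - 3)²)² = -1964*13597 - (-2 + 8*10²)² = -26704508 - (-2 + 8*100)² = -26704508 - (-2 + 800)² = -26704508 - 1*798² = -26704508 - 1*636804 = -26704508 - 636804 = -27341312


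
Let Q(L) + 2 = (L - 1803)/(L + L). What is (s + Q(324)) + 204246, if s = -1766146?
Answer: -337371325/216 ≈ -1.5619e+6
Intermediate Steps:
Q(L) = -2 + (-1803 + L)/(2*L) (Q(L) = -2 + (L - 1803)/(L + L) = -2 + (-1803 + L)/((2*L)) = -2 + (-1803 + L)*(1/(2*L)) = -2 + (-1803 + L)/(2*L))
(s + Q(324)) + 204246 = (-1766146 + (3/2)*(-601 - 1*324)/324) + 204246 = (-1766146 + (3/2)*(1/324)*(-601 - 324)) + 204246 = (-1766146 + (3/2)*(1/324)*(-925)) + 204246 = (-1766146 - 925/216) + 204246 = -381488461/216 + 204246 = -337371325/216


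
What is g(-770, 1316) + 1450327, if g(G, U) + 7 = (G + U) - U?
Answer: 1449550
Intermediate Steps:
g(G, U) = -7 + G (g(G, U) = -7 + ((G + U) - U) = -7 + G)
g(-770, 1316) + 1450327 = (-7 - 770) + 1450327 = -777 + 1450327 = 1449550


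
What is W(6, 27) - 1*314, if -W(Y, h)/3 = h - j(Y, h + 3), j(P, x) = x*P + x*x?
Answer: 2845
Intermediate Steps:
j(P, x) = x² + P*x (j(P, x) = P*x + x² = x² + P*x)
W(Y, h) = -3*h + 3*(3 + h)*(3 + Y + h) (W(Y, h) = -3*(h - (h + 3)*(Y + (h + 3))) = -3*(h - (3 + h)*(Y + (3 + h))) = -3*(h - (3 + h)*(3 + Y + h)) = -3*h + 3*(3 + h)*(3 + Y + h))
W(6, 27) - 1*314 = (-3*27 + 3*(3 + 27)*(3 + 6 + 27)) - 1*314 = (-81 + 3*30*36) - 314 = (-81 + 3240) - 314 = 3159 - 314 = 2845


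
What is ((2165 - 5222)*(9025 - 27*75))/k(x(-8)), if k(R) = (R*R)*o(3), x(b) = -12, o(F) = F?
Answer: -891625/18 ≈ -49535.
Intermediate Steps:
k(R) = 3*R² (k(R) = (R*R)*3 = R²*3 = 3*R²)
((2165 - 5222)*(9025 - 27*75))/k(x(-8)) = ((2165 - 5222)*(9025 - 27*75))/((3*(-12)²)) = (-3057*(9025 - 2025))/((3*144)) = -3057*7000/432 = -21399000*1/432 = -891625/18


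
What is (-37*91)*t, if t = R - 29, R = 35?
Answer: -20202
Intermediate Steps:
t = 6 (t = 35 - 29 = 6)
(-37*91)*t = -37*91*6 = -3367*6 = -20202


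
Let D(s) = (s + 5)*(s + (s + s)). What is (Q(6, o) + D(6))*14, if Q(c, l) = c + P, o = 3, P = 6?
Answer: 2940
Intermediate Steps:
Q(c, l) = 6 + c (Q(c, l) = c + 6 = 6 + c)
D(s) = 3*s*(5 + s) (D(s) = (5 + s)*(s + 2*s) = (5 + s)*(3*s) = 3*s*(5 + s))
(Q(6, o) + D(6))*14 = ((6 + 6) + 3*6*(5 + 6))*14 = (12 + 3*6*11)*14 = (12 + 198)*14 = 210*14 = 2940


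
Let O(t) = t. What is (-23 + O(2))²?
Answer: 441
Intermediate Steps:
(-23 + O(2))² = (-23 + 2)² = (-21)² = 441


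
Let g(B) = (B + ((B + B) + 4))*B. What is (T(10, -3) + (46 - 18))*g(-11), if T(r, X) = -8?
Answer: 6380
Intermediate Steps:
g(B) = B*(4 + 3*B) (g(B) = (B + (2*B + 4))*B = (B + (4 + 2*B))*B = (4 + 3*B)*B = B*(4 + 3*B))
(T(10, -3) + (46 - 18))*g(-11) = (-8 + (46 - 18))*(-11*(4 + 3*(-11))) = (-8 + 28)*(-11*(4 - 33)) = 20*(-11*(-29)) = 20*319 = 6380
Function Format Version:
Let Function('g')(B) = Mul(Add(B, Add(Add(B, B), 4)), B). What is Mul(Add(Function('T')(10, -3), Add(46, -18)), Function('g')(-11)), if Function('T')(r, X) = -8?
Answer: 6380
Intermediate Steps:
Function('g')(B) = Mul(B, Add(4, Mul(3, B))) (Function('g')(B) = Mul(Add(B, Add(Mul(2, B), 4)), B) = Mul(Add(B, Add(4, Mul(2, B))), B) = Mul(Add(4, Mul(3, B)), B) = Mul(B, Add(4, Mul(3, B))))
Mul(Add(Function('T')(10, -3), Add(46, -18)), Function('g')(-11)) = Mul(Add(-8, Add(46, -18)), Mul(-11, Add(4, Mul(3, -11)))) = Mul(Add(-8, 28), Mul(-11, Add(4, -33))) = Mul(20, Mul(-11, -29)) = Mul(20, 319) = 6380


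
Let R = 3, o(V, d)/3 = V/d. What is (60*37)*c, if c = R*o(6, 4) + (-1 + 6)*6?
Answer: 96570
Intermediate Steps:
o(V, d) = 3*V/d (o(V, d) = 3*(V/d) = 3*V/d)
c = 87/2 (c = 3*(3*6/4) + (-1 + 6)*6 = 3*(3*6*(¼)) + 5*6 = 3*(9/2) + 30 = 27/2 + 30 = 87/2 ≈ 43.500)
(60*37)*c = (60*37)*(87/2) = 2220*(87/2) = 96570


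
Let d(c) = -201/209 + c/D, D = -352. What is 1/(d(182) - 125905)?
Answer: -3344/421031265 ≈ -7.9424e-6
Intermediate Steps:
d(c) = -201/209 - c/352 (d(c) = -201/209 + c/(-352) = -201*1/209 + c*(-1/352) = -201/209 - c/352)
1/(d(182) - 125905) = 1/((-201/209 - 1/352*182) - 125905) = 1/((-201/209 - 91/176) - 125905) = 1/(-4945/3344 - 125905) = 1/(-421031265/3344) = -3344/421031265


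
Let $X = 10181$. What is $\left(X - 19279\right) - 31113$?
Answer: $-40211$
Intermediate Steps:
$\left(X - 19279\right) - 31113 = \left(10181 - 19279\right) - 31113 = -9098 - 31113 = -40211$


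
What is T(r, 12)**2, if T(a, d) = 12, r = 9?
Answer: 144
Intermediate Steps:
T(r, 12)**2 = 12**2 = 144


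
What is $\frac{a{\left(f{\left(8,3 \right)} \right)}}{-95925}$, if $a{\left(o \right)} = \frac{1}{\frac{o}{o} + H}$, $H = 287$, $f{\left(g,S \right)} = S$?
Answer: $- \frac{1}{27626400} \approx -3.6197 \cdot 10^{-8}$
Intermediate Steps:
$a{\left(o \right)} = \frac{1}{288}$ ($a{\left(o \right)} = \frac{1}{\frac{o}{o} + 287} = \frac{1}{1 + 287} = \frac{1}{288}$)
$\frac{a{\left(f{\left(8,3 \right)} \right)}}{-95925} = \frac{1}{288 \left(-95925\right)} = \frac{1}{288} \left(- \frac{1}{95925}\right) = - \frac{1}{27626400}$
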